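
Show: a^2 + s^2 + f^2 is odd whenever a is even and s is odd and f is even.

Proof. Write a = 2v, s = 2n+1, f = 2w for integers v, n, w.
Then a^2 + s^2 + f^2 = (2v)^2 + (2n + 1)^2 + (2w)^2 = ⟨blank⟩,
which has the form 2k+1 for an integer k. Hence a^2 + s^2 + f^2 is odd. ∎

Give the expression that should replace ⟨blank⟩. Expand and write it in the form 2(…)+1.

2(2n^2 + 2n + 2v^2 + 2w^2) + 1

Expanding: (2v)^2 + (2n + 1)^2 + (2w)^2 = 4n^2 + 4n + 4v^2 + 4w^2 + 1.
Every term except the constant is even, so this is 2(2n^2 + 2n + 2v^2 + 2w^2) + 1,
and 2n^2 + 2n + 2v^2 + 2w^2 ∈ ℤ gives the required form.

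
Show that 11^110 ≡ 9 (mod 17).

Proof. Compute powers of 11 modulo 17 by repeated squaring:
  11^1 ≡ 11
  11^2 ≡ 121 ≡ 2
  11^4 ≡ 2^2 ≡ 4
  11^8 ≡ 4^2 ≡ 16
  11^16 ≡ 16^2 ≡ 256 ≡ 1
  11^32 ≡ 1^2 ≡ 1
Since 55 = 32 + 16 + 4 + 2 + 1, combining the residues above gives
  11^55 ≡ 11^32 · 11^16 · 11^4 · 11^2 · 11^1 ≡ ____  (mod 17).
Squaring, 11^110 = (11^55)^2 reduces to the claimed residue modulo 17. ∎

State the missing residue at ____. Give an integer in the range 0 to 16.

3

11^32 · 11^16 · 11^4 · 11^2 · 11^1 ≡ 1 · 1 · 4 · 2 · 11 = 88.
88 mod 17 = 3, so 11^55 ≡ 3 (mod 17).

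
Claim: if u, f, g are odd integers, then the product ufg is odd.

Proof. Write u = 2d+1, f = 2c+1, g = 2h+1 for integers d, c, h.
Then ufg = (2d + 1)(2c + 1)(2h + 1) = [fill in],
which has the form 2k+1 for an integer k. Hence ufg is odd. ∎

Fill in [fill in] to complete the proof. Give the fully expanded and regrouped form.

2(4cdh + 2cd + 2ch + c + 2dh + d + h) + 1

Expanding: (2d + 1)(2c + 1)(2h + 1) = 8cdh + 4cd + 4ch + 2c + 4dh + 2d + 2h + 1.
Every term except the constant is even, so this is 2(4cdh + 2cd + 2ch + c + 2dh + d + h) + 1,
and 4cdh + 2cd + 2ch + c + 2dh + d + h ∈ ℤ gives the required form.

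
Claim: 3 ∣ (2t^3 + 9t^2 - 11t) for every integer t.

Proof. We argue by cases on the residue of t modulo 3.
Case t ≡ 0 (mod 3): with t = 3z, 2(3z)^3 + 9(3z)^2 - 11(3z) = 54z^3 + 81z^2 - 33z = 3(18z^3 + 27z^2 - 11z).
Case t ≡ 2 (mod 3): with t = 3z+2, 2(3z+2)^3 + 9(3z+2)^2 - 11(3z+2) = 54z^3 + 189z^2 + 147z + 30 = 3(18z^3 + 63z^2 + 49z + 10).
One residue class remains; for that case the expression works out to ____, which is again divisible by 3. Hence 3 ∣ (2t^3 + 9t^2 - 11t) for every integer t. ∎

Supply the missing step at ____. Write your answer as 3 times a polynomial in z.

3(18z^3 + 45z^2 + 13z)

Only t ≡ 1 (mod 3) is unaccounted for. Put t = 3z+1:
2(3z+1)^3 + 9(3z+1)^2 - 11(3z+1) expands to 54z^3 + 135z^2 + 39z,
and factoring out 3 leaves 3(18z^3 + 45z^2 + 13z).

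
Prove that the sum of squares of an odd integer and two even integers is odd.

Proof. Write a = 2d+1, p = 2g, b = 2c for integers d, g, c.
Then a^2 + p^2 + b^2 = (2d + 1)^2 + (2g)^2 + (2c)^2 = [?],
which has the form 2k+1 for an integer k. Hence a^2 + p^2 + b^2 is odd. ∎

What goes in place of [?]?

Expanding: (2d + 1)^2 + (2g)^2 + (2c)^2 = 4c^2 + 4d^2 + 4d + 4g^2 + 1.
Every term except the constant is even, so this is 2(2c^2 + 2d^2 + 2d + 2g^2) + 1,
and 2c^2 + 2d^2 + 2d + 2g^2 ∈ ℤ gives the required form.

2(2c^2 + 2d^2 + 2d + 2g^2) + 1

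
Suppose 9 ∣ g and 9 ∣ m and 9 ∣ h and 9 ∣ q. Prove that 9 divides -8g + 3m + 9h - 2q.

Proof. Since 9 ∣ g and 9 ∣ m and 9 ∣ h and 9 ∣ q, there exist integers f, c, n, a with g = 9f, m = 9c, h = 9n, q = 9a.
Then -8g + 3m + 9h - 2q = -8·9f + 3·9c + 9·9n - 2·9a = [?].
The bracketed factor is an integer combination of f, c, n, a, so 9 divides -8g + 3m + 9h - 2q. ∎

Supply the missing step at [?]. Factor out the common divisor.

9(-2a + 3c - 8f + 9n)

Each term has a factor of 9: -8·9f + 3·9c + 9·9n - 2·9a = 9·(-2a + 3c - 8f + 9n).
Since -2a + 3c - 8f + 9n is an integer, 9 ∣ (-8g + 3m + 9h - 2q).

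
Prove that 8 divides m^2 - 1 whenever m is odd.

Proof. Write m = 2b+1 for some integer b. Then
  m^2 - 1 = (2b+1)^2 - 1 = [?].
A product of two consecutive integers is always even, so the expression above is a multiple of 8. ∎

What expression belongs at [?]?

4b(b + 1)

(2b+1)^2 - 1 = 4b^2 + 4b + 1 - 1 = 4b^2 + 4b = 4b(b+1).
Since b and b+1 are consecutive, b(b+1) is even, and 4·(even) is a multiple of 8.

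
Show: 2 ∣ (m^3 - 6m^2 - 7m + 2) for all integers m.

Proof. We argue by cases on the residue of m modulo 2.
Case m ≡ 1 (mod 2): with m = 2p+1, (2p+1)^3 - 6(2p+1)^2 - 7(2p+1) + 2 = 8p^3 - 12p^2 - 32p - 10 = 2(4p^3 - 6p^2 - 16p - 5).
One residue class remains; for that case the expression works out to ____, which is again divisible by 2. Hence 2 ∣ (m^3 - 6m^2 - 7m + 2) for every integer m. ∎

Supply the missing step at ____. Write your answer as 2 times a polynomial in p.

Only m ≡ 0 (mod 2) is unaccounted for. Put m = 2p:
(2p)^3 - 6(2p)^2 - 7(2p) + 2 expands to 8p^3 - 24p^2 - 14p + 2,
and factoring out 2 leaves 2(4p^3 - 12p^2 - 7p + 1).

2(4p^3 - 12p^2 - 7p + 1)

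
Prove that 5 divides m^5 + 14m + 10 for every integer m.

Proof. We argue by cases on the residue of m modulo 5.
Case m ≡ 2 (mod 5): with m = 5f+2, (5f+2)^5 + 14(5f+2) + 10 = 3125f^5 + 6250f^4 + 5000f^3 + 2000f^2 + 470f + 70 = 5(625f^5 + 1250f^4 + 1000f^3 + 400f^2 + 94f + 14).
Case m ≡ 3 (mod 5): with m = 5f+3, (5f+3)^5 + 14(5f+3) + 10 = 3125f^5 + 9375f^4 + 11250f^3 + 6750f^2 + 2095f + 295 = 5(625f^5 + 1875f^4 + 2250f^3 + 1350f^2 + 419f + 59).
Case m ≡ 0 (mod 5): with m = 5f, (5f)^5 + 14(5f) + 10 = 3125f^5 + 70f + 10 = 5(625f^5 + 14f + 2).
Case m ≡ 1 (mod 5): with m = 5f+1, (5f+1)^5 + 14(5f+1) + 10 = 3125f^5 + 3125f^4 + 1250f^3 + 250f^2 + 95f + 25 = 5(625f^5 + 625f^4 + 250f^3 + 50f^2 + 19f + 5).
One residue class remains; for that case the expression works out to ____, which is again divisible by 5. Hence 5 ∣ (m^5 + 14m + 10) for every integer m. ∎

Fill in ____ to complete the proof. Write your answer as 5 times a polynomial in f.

5(625f^5 + 2500f^4 + 4000f^3 + 3200f^2 + 1294f + 218)

The residues treated are {2, 3, 0, 1}, so the missing case is m ≡ 4 (mod 5); write m = 5f+4.
Then (5f+4)^5 + 14(5f+4) + 10 = 3125f^5 + 12500f^4 + 20000f^3 + 16000f^2 + 6470f + 1090 = 5(625f^5 + 2500f^4 + 4000f^3 + 3200f^2 + 1294f + 218).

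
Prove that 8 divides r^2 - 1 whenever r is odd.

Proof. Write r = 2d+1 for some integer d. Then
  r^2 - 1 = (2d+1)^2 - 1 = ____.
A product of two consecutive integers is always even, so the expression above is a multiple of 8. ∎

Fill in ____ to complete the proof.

(2d+1)^2 - 1 = 4d^2 + 4d + 1 - 1 = 4d^2 + 4d = 4d(d+1).
Since d and d+1 are consecutive, d(d+1) is even, and 4·(even) is a multiple of 8.

4d(d + 1)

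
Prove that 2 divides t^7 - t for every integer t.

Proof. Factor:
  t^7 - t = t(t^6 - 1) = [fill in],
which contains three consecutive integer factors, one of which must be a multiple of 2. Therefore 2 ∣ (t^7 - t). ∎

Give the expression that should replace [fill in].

(t - 1)t(t + 1)(t^4 + t^2 + 1)

t^6 - 1 = (t^2 - 1)(t^4 + t^2 + 1), and t^2 - 1 = (t-1)(t+1).
So t(t^6 - 1) = (t - 1)t(t + 1)(t^4 + t^2 + 1).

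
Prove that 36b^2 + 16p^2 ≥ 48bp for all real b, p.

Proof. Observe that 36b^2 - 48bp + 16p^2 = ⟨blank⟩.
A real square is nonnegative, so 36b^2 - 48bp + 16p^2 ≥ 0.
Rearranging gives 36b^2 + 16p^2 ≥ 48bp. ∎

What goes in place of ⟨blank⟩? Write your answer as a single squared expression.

36b^2 - 48bp + 16p^2 is a perfect-square trinomial: the outer terms are (6b)^2 and (4p)^2, and the cross term is -2·6b·4p.
So 36b^2 - 48bp + 16p^2 = (6b - 4p)^2 ≥ 0.

(6b - 4p)^2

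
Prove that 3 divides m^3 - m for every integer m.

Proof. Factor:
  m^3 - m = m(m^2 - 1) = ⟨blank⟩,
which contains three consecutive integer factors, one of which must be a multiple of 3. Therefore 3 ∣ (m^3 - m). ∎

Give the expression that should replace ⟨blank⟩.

(m - 1)m(m + 1)

m(m^2 - 1) = m(m - 1)(m + 1) = (m - 1)m(m + 1).
These three factors are consecutive integers, so their product is divisible by 3.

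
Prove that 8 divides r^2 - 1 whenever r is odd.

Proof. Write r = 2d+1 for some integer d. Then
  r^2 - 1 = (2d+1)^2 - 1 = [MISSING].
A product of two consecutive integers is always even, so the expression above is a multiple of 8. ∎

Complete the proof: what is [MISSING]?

(2d+1)^2 - 1 = 4d^2 + 4d + 1 - 1 = 4d^2 + 4d = 4d(d+1).
Since d and d+1 are consecutive, d(d+1) is even, and 4·(even) is a multiple of 8.

4d(d + 1)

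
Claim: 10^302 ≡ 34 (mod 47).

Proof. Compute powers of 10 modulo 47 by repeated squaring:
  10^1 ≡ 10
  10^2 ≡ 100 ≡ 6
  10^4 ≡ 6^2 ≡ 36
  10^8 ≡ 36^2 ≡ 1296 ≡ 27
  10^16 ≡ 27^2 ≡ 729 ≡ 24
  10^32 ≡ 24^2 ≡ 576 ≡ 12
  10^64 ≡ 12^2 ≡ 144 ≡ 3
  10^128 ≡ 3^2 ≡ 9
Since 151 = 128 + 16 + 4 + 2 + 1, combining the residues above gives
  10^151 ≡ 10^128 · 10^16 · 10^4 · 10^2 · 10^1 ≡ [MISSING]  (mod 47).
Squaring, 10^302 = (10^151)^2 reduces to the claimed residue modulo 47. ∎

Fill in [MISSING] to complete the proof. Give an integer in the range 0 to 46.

38

Multiply the listed residues: 9 · 24 · 36 · 6 · 10 = 216 → 7776 → 46656 → 466560.
Reducing modulo 47: 466560 = 9926·47 + 38, so 10^151 ≡ 38.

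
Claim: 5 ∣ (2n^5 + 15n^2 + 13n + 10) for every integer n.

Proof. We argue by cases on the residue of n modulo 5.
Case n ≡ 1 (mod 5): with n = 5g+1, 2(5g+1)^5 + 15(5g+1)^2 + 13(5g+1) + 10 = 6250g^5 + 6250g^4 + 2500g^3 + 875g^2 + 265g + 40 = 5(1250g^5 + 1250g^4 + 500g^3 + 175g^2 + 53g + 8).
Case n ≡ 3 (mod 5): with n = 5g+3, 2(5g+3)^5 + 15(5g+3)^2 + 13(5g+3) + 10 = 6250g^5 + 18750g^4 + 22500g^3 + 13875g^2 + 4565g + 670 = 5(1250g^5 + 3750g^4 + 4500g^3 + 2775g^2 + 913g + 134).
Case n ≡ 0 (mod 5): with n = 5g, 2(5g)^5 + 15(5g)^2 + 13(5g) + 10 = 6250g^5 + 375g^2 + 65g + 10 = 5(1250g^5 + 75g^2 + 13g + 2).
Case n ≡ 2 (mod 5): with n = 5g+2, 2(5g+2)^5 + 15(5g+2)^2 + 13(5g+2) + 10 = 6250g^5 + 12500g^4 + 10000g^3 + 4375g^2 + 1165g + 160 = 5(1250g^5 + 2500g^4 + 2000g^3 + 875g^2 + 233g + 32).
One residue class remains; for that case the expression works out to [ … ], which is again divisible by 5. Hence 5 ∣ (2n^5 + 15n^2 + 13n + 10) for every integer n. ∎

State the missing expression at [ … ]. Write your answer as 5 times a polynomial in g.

The residues treated are {1, 3, 0, 2}, so the missing case is n ≡ 4 (mod 5); write n = 5g+4.
Then 2(5g+4)^5 + 15(5g+4)^2 + 13(5g+4) + 10 = 6250g^5 + 25000g^4 + 40000g^3 + 32375g^2 + 13465g + 2350 = 5(1250g^5 + 5000g^4 + 8000g^3 + 6475g^2 + 2693g + 470).

5(1250g^5 + 5000g^4 + 8000g^3 + 6475g^2 + 2693g + 470)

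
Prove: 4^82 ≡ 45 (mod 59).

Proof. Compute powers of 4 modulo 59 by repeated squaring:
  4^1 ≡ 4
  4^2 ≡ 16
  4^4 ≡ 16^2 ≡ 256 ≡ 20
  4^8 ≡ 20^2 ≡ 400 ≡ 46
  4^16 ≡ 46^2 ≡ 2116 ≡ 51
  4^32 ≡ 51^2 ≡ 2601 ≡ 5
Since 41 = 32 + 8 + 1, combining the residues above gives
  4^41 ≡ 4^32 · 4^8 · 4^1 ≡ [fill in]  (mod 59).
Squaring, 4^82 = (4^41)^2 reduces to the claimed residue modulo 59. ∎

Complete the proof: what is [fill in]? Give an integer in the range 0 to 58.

35

4^32 · 4^8 · 4^1 ≡ 5 · 46 · 4 = 920.
920 mod 59 = 35, so 4^41 ≡ 35 (mod 59).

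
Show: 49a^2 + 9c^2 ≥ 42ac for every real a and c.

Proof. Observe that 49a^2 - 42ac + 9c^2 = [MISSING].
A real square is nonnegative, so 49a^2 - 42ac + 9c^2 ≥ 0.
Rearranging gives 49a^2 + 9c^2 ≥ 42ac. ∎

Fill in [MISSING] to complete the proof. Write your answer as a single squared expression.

The leading and trailing coefficients are 7^2 and 3^2, and 42 = 2·7·3, so the trinomial is (7a - 3c)^2.
Hence 49a^2 - 42ac + 9c^2 ≥ 0.

(7a - 3c)^2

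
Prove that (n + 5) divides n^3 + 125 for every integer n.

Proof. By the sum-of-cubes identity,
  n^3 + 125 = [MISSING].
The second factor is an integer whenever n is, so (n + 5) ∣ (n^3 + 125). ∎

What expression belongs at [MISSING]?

(n + 5)(n^2 - 5n + 25)

Polynomial division of n^3 + 125 by n + 5 leaves remainder 0 and quotient n^2 - 5n + 25.
Hence n^3 + 125 = (n + 5)(n^2 - 5n + 25).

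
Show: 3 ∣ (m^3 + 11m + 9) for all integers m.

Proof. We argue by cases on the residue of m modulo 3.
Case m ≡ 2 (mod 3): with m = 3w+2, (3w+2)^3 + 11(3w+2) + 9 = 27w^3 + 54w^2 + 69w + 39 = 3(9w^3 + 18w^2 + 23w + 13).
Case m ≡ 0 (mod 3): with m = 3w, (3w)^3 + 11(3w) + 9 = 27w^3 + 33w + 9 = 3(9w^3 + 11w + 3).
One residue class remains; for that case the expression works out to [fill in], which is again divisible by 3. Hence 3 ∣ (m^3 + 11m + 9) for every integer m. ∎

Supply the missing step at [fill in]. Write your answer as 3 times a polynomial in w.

The residues treated are {2, 0}, so the missing case is m ≡ 1 (mod 3); write m = 3w+1.
Then (3w+1)^3 + 11(3w+1) + 9 = 27w^3 + 27w^2 + 42w + 21 = 3(9w^3 + 9w^2 + 14w + 7).

3(9w^3 + 9w^2 + 14w + 7)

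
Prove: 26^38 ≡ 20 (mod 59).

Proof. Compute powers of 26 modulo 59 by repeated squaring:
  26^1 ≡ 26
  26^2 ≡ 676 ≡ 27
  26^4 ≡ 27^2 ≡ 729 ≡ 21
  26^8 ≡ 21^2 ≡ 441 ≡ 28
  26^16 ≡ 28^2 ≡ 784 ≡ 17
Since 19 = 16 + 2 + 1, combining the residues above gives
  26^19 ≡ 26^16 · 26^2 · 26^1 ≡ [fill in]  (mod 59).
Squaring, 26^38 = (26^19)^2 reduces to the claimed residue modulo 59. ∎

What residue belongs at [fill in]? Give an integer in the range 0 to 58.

Multiply the listed residues: 17 · 27 · 26 = 459 → 11934.
Reducing modulo 59: 11934 = 202·59 + 16, so 26^19 ≡ 16.

16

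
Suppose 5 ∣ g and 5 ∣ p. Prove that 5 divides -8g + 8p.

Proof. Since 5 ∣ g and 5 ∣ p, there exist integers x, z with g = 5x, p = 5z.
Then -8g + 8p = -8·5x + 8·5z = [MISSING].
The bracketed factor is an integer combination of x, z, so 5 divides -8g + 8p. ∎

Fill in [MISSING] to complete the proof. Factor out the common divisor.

Each term has a factor of 5: -8·5x + 8·5z = 5·(-8x + 8z).
Since -8x + 8z is an integer, 5 ∣ (-8g + 8p).

5(-8x + 8z)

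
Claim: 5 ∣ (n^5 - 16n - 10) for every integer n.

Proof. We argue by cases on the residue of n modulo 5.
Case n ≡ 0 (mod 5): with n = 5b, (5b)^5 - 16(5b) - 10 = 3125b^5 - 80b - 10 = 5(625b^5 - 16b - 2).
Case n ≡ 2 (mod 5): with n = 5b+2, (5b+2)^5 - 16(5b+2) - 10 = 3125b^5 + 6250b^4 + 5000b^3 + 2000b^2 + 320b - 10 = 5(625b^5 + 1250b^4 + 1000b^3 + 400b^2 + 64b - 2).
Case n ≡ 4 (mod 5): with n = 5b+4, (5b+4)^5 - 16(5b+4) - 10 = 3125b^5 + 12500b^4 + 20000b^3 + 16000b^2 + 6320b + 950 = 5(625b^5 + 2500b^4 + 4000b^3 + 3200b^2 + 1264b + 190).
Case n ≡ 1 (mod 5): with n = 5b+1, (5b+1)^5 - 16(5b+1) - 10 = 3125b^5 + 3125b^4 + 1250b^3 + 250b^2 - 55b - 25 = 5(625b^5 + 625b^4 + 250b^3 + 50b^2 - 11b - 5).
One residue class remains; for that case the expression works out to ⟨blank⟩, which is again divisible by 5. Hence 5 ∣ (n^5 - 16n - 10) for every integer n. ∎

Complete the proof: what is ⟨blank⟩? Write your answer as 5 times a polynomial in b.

Only n ≡ 3 (mod 5) is unaccounted for. Put n = 5b+3:
(5b+3)^5 - 16(5b+3) - 10 expands to 3125b^5 + 9375b^4 + 11250b^3 + 6750b^2 + 1945b + 185,
and factoring out 5 leaves 5(625b^5 + 1875b^4 + 2250b^3 + 1350b^2 + 389b + 37).

5(625b^5 + 1875b^4 + 2250b^3 + 1350b^2 + 389b + 37)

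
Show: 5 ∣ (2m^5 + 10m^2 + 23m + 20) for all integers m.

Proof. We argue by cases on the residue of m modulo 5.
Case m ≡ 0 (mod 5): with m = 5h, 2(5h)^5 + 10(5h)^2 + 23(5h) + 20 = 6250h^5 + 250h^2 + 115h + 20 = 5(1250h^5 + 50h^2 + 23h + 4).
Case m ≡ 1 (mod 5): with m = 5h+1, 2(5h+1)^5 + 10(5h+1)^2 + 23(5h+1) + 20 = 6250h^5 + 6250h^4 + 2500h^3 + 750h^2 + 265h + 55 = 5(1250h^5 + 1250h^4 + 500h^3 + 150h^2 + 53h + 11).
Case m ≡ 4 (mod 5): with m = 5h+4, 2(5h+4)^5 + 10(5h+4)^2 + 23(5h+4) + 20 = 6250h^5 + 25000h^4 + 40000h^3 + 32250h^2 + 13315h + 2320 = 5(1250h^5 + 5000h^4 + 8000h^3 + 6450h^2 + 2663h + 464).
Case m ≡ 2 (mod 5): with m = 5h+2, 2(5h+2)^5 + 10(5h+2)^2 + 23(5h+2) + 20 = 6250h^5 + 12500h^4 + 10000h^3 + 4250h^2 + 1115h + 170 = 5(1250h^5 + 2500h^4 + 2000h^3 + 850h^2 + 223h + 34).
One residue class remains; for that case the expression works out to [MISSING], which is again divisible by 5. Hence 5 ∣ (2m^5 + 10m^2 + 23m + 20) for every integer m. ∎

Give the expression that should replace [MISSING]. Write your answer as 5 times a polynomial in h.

The residues treated are {0, 1, 4, 2}, so the missing case is m ≡ 3 (mod 5); write m = 5h+3.
Then 2(5h+3)^5 + 10(5h+3)^2 + 23(5h+3) + 20 = 6250h^5 + 18750h^4 + 22500h^3 + 13750h^2 + 4465h + 665 = 5(1250h^5 + 3750h^4 + 4500h^3 + 2750h^2 + 893h + 133).

5(1250h^5 + 3750h^4 + 4500h^3 + 2750h^2 + 893h + 133)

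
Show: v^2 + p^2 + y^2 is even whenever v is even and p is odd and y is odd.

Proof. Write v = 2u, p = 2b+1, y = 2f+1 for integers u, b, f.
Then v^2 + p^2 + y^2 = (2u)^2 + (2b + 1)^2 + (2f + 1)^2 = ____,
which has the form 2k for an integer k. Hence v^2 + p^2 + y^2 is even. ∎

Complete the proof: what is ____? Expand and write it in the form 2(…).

Expanding: (2u)^2 + (2b + 1)^2 + (2f + 1)^2 = 4b^2 + 4b + 4f^2 + 4f + 4u^2 + 2.
Every term is even; pulling out the factor of 2 gives 2(2b^2 + 2b + 2f^2 + 2f + 2u^2 + 1).

2(2b^2 + 2b + 2f^2 + 2f + 2u^2 + 1)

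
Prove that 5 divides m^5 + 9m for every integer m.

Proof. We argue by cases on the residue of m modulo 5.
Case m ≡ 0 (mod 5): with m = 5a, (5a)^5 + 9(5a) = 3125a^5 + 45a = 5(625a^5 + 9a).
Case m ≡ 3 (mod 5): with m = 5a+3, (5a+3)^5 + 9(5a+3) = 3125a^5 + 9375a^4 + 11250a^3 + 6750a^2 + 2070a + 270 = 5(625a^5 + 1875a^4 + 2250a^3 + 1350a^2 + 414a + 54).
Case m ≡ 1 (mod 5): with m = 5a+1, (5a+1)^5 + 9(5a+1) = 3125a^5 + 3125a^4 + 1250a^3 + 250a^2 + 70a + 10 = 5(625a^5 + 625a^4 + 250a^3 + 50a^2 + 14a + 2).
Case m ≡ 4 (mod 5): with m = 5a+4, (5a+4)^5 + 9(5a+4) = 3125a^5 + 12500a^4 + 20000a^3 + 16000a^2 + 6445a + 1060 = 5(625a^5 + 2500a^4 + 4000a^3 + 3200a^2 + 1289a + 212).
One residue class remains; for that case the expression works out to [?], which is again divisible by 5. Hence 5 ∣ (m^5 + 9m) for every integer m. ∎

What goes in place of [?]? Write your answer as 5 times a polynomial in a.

5(625a^5 + 1250a^4 + 1000a^3 + 400a^2 + 89a + 10)

The residues treated are {0, 3, 1, 4}, so the missing case is m ≡ 2 (mod 5); write m = 5a+2.
Then (5a+2)^5 + 9(5a+2) = 3125a^5 + 6250a^4 + 5000a^3 + 2000a^2 + 445a + 50 = 5(625a^5 + 1250a^4 + 1000a^3 + 400a^2 + 89a + 10).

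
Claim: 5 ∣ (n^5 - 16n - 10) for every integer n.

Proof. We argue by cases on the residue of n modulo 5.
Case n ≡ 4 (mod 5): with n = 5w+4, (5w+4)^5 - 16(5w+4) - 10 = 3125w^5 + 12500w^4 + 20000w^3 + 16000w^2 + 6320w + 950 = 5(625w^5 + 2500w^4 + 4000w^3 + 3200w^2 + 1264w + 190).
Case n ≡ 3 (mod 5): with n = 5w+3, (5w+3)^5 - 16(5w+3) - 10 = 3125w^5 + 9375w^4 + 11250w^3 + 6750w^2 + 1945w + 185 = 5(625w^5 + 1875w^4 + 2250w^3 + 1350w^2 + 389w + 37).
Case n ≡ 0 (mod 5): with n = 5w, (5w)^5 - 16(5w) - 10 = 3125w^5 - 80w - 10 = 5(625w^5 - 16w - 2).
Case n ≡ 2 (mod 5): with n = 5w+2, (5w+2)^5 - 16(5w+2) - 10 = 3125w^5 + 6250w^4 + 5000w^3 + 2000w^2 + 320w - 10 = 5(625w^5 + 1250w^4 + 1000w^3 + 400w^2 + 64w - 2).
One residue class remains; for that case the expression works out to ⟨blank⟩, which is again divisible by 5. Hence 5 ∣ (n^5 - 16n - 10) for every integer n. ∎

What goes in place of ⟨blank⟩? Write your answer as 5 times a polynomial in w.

Only n ≡ 1 (mod 5) is unaccounted for. Put n = 5w+1:
(5w+1)^5 - 16(5w+1) - 10 expands to 3125w^5 + 3125w^4 + 1250w^3 + 250w^2 - 55w - 25,
and factoring out 5 leaves 5(625w^5 + 625w^4 + 250w^3 + 50w^2 - 11w - 5).

5(625w^5 + 625w^4 + 250w^3 + 50w^2 - 11w - 5)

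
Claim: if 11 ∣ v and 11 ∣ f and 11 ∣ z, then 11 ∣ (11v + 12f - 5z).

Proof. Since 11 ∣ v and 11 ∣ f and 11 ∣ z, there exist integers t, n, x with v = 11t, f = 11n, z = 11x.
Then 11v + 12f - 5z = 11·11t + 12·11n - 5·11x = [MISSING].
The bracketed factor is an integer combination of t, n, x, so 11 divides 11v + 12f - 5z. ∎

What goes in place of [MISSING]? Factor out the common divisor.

Pull the common 11 out of every term: 11·11t + 12·11n - 5·11x = 11(12n + 11t - 5x).
12n + 11t - 5x is an integer, which exhibits the divisibility.

11(12n + 11t - 5x)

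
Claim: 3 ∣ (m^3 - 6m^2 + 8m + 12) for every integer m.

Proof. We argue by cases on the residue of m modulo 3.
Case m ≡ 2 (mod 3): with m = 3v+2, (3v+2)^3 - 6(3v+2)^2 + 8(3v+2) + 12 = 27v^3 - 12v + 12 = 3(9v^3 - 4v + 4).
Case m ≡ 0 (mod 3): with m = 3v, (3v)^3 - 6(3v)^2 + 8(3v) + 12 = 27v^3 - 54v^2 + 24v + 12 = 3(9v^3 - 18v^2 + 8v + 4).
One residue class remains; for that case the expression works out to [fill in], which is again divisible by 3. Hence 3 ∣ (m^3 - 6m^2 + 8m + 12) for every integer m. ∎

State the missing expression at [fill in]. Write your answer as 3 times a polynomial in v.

3(9v^3 - 9v^2 - v + 5)

The residues treated are {2, 0}, so the missing case is m ≡ 1 (mod 3); write m = 3v+1.
Then (3v+1)^3 - 6(3v+1)^2 + 8(3v+1) + 12 = 27v^3 - 27v^2 - 3v + 15 = 3(9v^3 - 9v^2 - v + 5).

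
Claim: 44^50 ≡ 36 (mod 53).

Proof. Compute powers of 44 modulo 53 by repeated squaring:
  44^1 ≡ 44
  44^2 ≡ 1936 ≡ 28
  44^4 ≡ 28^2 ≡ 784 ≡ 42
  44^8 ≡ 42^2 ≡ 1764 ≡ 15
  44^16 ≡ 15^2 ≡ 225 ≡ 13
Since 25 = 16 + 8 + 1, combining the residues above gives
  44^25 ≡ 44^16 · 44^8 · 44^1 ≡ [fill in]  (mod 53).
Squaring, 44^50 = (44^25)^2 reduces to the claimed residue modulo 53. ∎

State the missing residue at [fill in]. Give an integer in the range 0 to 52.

47

44^16 · 44^8 · 44^1 ≡ 13 · 15 · 44 = 8580.
8580 mod 53 = 47, so 44^25 ≡ 47 (mod 53).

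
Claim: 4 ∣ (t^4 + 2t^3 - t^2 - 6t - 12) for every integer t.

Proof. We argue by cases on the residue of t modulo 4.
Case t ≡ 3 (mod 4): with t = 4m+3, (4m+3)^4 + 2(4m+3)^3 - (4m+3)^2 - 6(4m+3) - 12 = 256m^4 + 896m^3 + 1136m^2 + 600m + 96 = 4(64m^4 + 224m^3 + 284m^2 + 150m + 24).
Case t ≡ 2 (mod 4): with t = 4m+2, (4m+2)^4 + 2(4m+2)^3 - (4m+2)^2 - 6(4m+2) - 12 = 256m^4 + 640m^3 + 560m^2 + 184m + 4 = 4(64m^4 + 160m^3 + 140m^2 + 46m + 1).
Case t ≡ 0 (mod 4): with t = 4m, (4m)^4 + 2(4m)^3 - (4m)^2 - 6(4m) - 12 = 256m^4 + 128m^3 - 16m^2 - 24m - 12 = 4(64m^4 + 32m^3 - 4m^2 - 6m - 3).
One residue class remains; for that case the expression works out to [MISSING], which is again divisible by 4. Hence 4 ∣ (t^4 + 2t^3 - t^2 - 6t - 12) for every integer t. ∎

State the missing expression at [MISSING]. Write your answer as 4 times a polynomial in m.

The residues treated are {3, 2, 0}, so the missing case is t ≡ 1 (mod 4); write t = 4m+1.
Then (4m+1)^4 + 2(4m+1)^3 - (4m+1)^2 - 6(4m+1) - 12 = 256m^4 + 384m^3 + 176m^2 + 8m - 16 = 4(64m^4 + 96m^3 + 44m^2 + 2m - 4).

4(64m^4 + 96m^3 + 44m^2 + 2m - 4)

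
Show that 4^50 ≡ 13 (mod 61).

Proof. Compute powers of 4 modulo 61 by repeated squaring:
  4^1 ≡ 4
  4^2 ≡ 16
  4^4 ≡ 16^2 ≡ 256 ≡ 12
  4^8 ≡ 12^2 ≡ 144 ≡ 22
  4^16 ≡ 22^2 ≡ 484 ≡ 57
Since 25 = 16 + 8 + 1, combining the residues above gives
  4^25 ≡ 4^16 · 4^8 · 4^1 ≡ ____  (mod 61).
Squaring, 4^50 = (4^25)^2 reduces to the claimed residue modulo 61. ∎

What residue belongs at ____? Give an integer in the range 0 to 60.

14

4^16 · 4^8 · 4^1 ≡ 57 · 22 · 4 = 5016.
5016 mod 61 = 14, so 4^25 ≡ 14 (mod 61).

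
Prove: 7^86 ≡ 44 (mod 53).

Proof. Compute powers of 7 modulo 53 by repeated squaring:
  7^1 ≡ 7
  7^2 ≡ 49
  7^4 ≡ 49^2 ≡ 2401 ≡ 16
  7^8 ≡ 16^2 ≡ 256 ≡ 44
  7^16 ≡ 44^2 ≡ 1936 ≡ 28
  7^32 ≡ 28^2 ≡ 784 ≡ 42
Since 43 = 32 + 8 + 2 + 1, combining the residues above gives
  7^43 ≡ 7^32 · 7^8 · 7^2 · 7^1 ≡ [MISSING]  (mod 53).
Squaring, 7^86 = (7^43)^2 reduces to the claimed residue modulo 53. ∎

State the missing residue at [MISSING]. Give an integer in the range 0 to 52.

Multiply the listed residues: 42 · 44 · 49 · 7 = 1848 → 90552 → 633864.
Reducing modulo 53: 633864 = 11959·53 + 37, so 7^43 ≡ 37.

37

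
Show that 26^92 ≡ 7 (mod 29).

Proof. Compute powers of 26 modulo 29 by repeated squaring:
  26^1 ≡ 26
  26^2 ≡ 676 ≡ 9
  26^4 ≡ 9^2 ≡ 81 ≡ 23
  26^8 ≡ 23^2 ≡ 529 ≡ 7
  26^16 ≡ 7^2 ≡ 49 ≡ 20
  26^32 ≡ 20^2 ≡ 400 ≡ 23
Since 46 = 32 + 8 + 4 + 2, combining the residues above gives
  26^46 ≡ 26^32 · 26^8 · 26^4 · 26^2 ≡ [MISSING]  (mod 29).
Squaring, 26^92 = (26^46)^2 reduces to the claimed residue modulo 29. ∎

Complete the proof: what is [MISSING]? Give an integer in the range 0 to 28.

26^32 · 26^8 · 26^4 · 26^2 ≡ 23 · 7 · 23 · 9 = 33327.
33327 mod 29 = 6, so 26^46 ≡ 6 (mod 29).

6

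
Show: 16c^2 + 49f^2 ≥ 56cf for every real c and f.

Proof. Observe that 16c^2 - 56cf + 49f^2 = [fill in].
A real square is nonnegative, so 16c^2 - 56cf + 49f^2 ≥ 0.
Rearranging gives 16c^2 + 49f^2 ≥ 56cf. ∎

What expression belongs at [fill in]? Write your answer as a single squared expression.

(4c - 7f)^2

The leading and trailing coefficients are 4^2 and 7^2, and 56 = 2·4·7, so the trinomial is (4c - 7f)^2.
Hence 16c^2 - 56cf + 49f^2 ≥ 0.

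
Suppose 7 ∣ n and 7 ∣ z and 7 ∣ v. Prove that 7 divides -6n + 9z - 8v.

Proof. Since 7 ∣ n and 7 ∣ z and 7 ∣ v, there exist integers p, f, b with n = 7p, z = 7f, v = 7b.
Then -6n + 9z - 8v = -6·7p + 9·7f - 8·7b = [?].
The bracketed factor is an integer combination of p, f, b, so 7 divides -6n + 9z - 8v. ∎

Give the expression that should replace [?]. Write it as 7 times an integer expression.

Each term has a factor of 7: -6·7p + 9·7f - 8·7b = 7·(-8b + 9f - 6p).
Since -8b + 9f - 6p is an integer, 7 ∣ (-6n + 9z - 8v).

7(-8b + 9f - 6p)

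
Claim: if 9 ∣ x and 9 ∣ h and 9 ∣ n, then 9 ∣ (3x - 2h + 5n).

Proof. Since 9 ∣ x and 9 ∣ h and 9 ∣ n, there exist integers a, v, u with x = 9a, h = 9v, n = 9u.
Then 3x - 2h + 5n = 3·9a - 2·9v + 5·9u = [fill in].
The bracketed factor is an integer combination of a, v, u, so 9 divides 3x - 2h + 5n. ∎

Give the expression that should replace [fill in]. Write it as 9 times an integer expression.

Each term has a factor of 9: 3·9a - 2·9v + 5·9u = 9·(3a + 5u - 2v).
Since 3a + 5u - 2v is an integer, 9 ∣ (3x - 2h + 5n).

9(3a + 5u - 2v)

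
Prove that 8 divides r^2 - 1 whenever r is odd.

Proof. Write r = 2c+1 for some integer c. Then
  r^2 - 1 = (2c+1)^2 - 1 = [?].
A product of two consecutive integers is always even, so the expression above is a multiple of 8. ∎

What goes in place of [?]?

(2c+1)^2 - 1 = 4c^2 + 4c + 1 - 1 = 4c^2 + 4c = 4c(c+1).
Since c and c+1 are consecutive, c(c+1) is even, and 4·(even) is a multiple of 8.

4c(c + 1)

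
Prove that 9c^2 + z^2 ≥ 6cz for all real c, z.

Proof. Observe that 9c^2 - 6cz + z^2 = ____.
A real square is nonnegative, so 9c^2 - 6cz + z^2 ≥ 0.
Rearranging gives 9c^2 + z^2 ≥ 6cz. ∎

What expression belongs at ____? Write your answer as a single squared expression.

(3c - z)^2

The leading and trailing coefficients are 3^2 and 1^2, and 6 = 2·3·1, so the trinomial is (3c - z)^2.
Hence 9c^2 - 6cz + z^2 ≥ 0.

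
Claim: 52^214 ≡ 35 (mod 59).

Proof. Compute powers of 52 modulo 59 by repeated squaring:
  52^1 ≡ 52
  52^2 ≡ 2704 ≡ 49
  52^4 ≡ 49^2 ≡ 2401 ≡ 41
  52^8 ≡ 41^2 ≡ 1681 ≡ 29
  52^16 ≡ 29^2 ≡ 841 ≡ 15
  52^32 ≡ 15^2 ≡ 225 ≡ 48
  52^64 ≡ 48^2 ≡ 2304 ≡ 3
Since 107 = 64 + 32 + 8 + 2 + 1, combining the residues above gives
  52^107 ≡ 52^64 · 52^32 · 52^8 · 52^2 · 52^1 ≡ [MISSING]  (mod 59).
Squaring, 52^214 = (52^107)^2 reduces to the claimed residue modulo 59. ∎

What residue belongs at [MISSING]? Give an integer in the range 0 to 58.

Multiply the listed residues: 3 · 48 · 29 · 49 · 52 = 144 → 4176 → 204624 → 10640448.
Reducing modulo 59: 10640448 = 180346·59 + 34, so 52^107 ≡ 34.

34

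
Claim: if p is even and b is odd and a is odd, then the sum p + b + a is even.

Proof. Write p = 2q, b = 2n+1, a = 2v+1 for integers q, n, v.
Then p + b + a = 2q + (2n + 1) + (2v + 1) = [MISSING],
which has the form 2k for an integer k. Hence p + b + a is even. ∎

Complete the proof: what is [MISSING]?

2(n + q + v + 1)

Expanding: 2q + (2n + 1) + (2v + 1) = 2n + 2q + 2v + 2.
Every term is even; pulling out the factor of 2 gives 2(n + q + v + 1).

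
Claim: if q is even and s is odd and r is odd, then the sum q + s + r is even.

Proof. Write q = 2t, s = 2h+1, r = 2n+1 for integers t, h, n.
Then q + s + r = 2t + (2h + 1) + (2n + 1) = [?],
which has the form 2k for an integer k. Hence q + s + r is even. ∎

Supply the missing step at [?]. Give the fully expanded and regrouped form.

2(h + n + t + 1)

2t + (2h + 1) + (2n + 1) = 2h + 2n + 2t + 2
= 2(h + n + t + 1).
Since h + n + t + 1 is an integer, the sum is of the form 2k for an integer k.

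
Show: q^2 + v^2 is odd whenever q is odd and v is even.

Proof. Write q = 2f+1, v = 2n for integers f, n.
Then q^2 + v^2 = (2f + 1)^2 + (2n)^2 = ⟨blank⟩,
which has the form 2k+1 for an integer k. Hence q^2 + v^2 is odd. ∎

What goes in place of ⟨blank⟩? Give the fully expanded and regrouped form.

Expanding: (2f + 1)^2 + (2n)^2 = 4f^2 + 4f + 4n^2 + 1.
Every term except the constant is even, so this is 2(2f^2 + 2f + 2n^2) + 1,
and 2f^2 + 2f + 2n^2 ∈ ℤ gives the required form.

2(2f^2 + 2f + 2n^2) + 1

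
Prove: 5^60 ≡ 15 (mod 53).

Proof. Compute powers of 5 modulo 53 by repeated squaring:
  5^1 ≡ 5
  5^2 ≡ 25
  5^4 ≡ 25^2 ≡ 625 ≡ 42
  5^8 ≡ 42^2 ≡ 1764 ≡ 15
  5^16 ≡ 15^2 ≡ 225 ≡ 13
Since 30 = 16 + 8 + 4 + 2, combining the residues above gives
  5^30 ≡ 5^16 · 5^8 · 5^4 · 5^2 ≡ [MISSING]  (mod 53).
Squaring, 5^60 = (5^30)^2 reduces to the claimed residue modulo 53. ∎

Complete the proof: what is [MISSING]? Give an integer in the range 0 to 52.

5^16 · 5^8 · 5^4 · 5^2 ≡ 13 · 15 · 42 · 25 = 204750.
204750 mod 53 = 11, so 5^30 ≡ 11 (mod 53).

11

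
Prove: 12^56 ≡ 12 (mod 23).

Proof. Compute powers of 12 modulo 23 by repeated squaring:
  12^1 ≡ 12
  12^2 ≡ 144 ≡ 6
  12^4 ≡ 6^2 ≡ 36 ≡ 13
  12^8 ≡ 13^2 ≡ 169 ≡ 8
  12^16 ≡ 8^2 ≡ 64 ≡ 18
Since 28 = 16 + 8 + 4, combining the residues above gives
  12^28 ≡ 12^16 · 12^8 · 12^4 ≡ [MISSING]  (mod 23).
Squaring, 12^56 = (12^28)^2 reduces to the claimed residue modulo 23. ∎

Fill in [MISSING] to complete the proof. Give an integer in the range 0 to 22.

Multiply the listed residues: 18 · 8 · 13 = 144 → 1872.
Reducing modulo 23: 1872 = 81·23 + 9, so 12^28 ≡ 9.

9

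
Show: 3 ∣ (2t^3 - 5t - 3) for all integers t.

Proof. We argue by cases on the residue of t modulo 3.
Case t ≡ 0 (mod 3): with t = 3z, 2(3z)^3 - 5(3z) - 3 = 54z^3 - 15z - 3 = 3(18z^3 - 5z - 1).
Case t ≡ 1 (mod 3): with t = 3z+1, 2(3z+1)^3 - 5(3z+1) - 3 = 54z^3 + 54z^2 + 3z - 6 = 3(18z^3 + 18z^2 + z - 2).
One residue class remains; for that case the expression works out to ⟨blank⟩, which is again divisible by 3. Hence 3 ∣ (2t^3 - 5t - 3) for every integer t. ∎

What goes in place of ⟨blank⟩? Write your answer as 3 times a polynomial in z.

Only t ≡ 2 (mod 3) is unaccounted for. Put t = 3z+2:
2(3z+2)^3 - 5(3z+2) - 3 expands to 54z^3 + 108z^2 + 57z + 3,
and factoring out 3 leaves 3(18z^3 + 36z^2 + 19z + 1).

3(18z^3 + 36z^2 + 19z + 1)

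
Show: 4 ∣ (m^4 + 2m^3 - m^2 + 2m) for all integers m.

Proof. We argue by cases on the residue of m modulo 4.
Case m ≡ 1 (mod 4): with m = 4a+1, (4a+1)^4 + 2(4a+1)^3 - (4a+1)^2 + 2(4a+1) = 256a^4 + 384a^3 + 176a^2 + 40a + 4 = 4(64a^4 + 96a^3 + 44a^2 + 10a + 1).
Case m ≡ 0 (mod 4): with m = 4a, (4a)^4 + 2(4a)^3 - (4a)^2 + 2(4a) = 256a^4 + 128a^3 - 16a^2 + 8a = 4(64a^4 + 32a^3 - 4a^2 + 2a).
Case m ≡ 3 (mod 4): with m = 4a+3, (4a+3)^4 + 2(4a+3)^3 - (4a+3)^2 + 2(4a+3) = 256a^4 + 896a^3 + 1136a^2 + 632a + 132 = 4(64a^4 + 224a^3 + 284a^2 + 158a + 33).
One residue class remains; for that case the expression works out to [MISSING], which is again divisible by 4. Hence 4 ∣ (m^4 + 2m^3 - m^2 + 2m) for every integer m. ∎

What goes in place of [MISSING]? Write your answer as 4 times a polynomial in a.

Only m ≡ 2 (mod 4) is unaccounted for. Put m = 4a+2:
(4a+2)^4 + 2(4a+2)^3 - (4a+2)^2 + 2(4a+2) expands to 256a^4 + 640a^3 + 560a^2 + 216a + 32,
and factoring out 4 leaves 4(64a^4 + 160a^3 + 140a^2 + 54a + 8).

4(64a^4 + 160a^3 + 140a^2 + 54a + 8)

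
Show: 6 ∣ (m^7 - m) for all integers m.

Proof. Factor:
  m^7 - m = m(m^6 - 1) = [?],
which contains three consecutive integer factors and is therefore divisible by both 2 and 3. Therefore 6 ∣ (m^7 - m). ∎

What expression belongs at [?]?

(m - 1)m(m + 1)(m^4 + m^2 + 1)

m^6 - 1 = (m^2 - 1)(m^4 + m^2 + 1), and m^2 - 1 = (m-1)(m+1).
So m(m^6 - 1) = (m - 1)m(m + 1)(m^4 + m^2 + 1).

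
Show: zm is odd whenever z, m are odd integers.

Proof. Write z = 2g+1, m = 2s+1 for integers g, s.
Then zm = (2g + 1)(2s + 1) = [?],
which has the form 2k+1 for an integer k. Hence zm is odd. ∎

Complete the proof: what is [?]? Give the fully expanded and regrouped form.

Expanding: (2g + 1)(2s + 1) = 4gs + 2g + 2s + 1.
Every term except the constant is even, so this is 2(2gs + g + s) + 1,
and 2gs + g + s ∈ ℤ gives the required form.

2(2gs + g + s) + 1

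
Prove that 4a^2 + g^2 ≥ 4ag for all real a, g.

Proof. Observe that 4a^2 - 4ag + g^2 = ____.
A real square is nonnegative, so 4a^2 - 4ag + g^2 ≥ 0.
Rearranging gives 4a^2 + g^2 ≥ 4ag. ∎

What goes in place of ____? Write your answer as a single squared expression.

(2a - g)^2

The leading and trailing coefficients are 2^2 and 1^2, and 4 = 2·2·1, so the trinomial is (2a - g)^2.
Hence 4a^2 - 4ag + g^2 ≥ 0.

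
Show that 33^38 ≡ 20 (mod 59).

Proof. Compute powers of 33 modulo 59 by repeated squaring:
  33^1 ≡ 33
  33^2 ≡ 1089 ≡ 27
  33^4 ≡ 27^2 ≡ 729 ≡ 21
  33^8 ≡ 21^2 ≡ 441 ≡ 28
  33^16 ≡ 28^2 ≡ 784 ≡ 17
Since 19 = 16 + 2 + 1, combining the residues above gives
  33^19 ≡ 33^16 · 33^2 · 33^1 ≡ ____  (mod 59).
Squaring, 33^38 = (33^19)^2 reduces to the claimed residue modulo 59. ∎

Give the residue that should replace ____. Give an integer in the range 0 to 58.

43

Multiply the listed residues: 17 · 27 · 33 = 459 → 15147.
Reducing modulo 59: 15147 = 256·59 + 43, so 33^19 ≡ 43.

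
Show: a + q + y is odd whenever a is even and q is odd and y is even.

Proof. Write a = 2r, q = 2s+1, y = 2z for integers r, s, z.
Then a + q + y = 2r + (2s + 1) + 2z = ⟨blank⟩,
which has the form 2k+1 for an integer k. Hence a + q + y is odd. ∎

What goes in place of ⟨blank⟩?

2r + (2s + 1) + 2z = 2r + 2s + 2z + 1
= 2(r + s + z) + 1.
Since r + s + z is an integer, the sum is of the form 2k+1 for an integer k.

2(r + s + z) + 1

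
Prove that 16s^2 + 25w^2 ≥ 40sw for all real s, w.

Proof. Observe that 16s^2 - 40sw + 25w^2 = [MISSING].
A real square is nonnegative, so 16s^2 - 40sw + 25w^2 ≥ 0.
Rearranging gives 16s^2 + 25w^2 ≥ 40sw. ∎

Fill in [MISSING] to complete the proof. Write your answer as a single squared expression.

The leading and trailing coefficients are 4^2 and 5^2, and 40 = 2·4·5, so the trinomial is (4s - 5w)^2.
Hence 16s^2 - 40sw + 25w^2 ≥ 0.

(4s - 5w)^2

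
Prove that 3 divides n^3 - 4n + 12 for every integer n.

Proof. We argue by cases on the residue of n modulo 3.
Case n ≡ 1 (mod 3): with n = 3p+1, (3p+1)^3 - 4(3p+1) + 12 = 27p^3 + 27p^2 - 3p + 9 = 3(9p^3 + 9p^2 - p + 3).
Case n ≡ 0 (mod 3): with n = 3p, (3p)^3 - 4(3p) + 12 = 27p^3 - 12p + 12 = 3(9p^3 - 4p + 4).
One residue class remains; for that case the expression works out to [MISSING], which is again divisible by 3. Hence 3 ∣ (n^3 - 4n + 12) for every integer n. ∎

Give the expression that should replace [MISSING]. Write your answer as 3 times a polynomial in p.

The residues treated are {1, 0}, so the missing case is n ≡ 2 (mod 3); write n = 3p+2.
Then (3p+2)^3 - 4(3p+2) + 12 = 27p^3 + 54p^2 + 24p + 12 = 3(9p^3 + 18p^2 + 8p + 4).

3(9p^3 + 18p^2 + 8p + 4)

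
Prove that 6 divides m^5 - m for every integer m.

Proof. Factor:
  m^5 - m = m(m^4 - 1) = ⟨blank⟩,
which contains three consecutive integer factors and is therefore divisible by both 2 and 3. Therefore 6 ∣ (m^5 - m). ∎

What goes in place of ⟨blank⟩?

(m - 1)m(m + 1)(m^2 + 1)

m^4 - 1 = (m^2 - 1)(m^2 + 1), and m^2 - 1 = (m-1)(m+1).
So m(m^4 - 1) = (m - 1)m(m + 1)(m^2 + 1).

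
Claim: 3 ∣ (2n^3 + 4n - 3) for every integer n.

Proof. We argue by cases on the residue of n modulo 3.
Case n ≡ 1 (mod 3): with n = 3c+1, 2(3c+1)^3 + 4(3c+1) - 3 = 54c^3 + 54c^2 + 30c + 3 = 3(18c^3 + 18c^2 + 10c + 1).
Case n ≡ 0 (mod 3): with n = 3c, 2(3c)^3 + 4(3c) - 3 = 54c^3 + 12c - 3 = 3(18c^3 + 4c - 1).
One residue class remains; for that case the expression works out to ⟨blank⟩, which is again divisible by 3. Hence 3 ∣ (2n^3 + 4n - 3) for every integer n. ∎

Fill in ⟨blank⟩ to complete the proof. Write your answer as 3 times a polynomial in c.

Only n ≡ 2 (mod 3) is unaccounted for. Put n = 3c+2:
2(3c+2)^3 + 4(3c+2) - 3 expands to 54c^3 + 108c^2 + 84c + 21,
and factoring out 3 leaves 3(18c^3 + 36c^2 + 28c + 7).

3(18c^3 + 36c^2 + 28c + 7)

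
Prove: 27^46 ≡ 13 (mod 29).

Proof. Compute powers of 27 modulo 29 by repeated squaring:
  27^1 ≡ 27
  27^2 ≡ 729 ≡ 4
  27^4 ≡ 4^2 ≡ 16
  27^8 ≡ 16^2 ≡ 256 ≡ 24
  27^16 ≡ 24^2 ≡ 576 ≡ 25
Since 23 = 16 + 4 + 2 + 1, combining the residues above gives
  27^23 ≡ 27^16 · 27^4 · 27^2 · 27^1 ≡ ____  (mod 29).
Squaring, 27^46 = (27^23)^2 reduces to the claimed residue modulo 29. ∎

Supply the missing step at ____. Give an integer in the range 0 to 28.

19

27^16 · 27^4 · 27^2 · 27^1 ≡ 25 · 16 · 4 · 27 = 43200.
43200 mod 29 = 19, so 27^23 ≡ 19 (mod 29).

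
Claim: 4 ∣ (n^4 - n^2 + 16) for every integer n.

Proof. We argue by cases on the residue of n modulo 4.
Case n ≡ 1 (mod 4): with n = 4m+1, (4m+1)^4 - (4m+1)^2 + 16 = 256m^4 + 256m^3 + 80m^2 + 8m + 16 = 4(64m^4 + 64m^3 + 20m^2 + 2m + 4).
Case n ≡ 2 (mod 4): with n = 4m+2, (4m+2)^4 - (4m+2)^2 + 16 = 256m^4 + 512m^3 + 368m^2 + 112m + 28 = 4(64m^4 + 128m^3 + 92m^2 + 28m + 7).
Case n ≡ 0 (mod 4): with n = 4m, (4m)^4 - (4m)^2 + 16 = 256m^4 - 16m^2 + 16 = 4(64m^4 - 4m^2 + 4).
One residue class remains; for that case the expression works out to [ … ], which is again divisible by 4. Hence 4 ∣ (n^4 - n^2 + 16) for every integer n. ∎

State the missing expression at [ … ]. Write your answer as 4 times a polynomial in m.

The residues treated are {1, 2, 0}, so the missing case is n ≡ 3 (mod 4); write n = 4m+3.
Then (4m+3)^4 - (4m+3)^2 + 16 = 256m^4 + 768m^3 + 848m^2 + 408m + 88 = 4(64m^4 + 192m^3 + 212m^2 + 102m + 22).

4(64m^4 + 192m^3 + 212m^2 + 102m + 22)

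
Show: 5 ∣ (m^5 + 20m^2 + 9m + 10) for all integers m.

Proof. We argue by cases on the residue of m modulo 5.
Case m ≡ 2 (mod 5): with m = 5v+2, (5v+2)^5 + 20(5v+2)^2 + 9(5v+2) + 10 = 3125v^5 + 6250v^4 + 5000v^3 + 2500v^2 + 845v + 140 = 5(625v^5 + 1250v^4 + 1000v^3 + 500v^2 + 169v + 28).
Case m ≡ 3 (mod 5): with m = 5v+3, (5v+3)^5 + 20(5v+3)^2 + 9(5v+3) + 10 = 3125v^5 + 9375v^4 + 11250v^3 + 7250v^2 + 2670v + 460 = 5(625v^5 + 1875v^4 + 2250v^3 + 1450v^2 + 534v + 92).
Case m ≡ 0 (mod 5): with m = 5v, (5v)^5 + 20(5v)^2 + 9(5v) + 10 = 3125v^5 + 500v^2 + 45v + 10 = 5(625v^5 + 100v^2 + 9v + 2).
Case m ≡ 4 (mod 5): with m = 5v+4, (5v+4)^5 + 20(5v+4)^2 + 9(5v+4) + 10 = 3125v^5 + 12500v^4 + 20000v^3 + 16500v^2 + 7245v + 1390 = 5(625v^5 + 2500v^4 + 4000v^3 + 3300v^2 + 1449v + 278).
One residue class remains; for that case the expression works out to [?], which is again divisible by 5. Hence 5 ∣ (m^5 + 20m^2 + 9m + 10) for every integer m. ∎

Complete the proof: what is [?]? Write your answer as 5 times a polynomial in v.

5(625v^5 + 625v^4 + 250v^3 + 150v^2 + 54v + 8)

The residues treated are {2, 3, 0, 4}, so the missing case is m ≡ 1 (mod 5); write m = 5v+1.
Then (5v+1)^5 + 20(5v+1)^2 + 9(5v+1) + 10 = 3125v^5 + 3125v^4 + 1250v^3 + 750v^2 + 270v + 40 = 5(625v^5 + 625v^4 + 250v^3 + 150v^2 + 54v + 8).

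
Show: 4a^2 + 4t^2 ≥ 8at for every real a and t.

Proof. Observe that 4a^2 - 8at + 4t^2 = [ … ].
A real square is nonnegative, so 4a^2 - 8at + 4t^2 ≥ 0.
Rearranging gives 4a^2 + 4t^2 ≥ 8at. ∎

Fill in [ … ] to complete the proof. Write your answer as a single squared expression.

The leading and trailing coefficients are 2^2 and 2^2, and 8 = 2·2·2, so the trinomial is (2a - 2t)^2.
Hence 4a^2 - 8at + 4t^2 ≥ 0.

(2a - 2t)^2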